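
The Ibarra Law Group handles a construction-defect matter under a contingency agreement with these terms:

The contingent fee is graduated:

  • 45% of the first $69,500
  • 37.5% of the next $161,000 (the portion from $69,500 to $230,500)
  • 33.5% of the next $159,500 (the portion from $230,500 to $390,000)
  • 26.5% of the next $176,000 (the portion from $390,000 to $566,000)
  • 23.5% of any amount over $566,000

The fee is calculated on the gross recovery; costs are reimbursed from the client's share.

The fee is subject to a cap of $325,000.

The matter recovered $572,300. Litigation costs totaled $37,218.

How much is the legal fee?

Fee base is the gross recovery, $572,300; costs are reimbursed separately.
First $69,500 at 45% = $31,275.00
Next $161,000 at 37.5% = $60,375.00
Next $159,500 at 33.5% = $53,432.50
Next $176,000 at 26.5% = $46,640.00
Remaining $6,300 at 23.5% = $1,480.50
Fee: $31,275.00 + $60,375.00 + $53,432.50 + $46,640.00 + $1,480.50 = $193,203.00
$193,203.00 is under the $325,000 cap.

$193,203.00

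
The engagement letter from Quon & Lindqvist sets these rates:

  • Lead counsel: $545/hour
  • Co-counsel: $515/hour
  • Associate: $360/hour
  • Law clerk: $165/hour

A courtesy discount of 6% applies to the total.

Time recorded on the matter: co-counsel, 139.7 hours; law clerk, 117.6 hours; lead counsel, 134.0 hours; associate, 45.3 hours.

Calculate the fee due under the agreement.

$169,846.25

Lead counsel: 134.0 × $545 = $73,030.00
Co-counsel: 139.7 × $515 = $71,945.50
Associate: 45.3 × $360 = $16,308.00
Law clerk: 117.6 × $165 = $19,404.00
Subtotal: $180,687.50
Less 6% discount: −$10,841.25
Total: $180,687.50 − $10,841.25 = $169,846.25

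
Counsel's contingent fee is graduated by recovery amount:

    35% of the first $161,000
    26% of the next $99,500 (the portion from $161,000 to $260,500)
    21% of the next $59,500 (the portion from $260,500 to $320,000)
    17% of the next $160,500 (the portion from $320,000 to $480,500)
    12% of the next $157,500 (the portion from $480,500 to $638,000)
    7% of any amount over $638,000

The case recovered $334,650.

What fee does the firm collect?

$97,205.50

First $161,000 at 35% = $56,350.00
Next $99,500 at 26% = $25,870.00
Next $59,500 at 21% = $12,495.00
Remaining $14,650 at 17% = $2,490.50
Fee: $56,350.00 + $25,870.00 + $12,495.00 + $2,490.50 = $97,205.50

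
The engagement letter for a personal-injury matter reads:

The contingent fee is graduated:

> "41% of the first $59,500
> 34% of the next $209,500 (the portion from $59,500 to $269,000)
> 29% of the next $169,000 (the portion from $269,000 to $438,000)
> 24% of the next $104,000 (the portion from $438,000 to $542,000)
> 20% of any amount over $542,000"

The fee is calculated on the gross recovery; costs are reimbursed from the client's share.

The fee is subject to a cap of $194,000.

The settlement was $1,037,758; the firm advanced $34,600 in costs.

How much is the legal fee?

$194,000.00

Fee base is the gross recovery, $1,037,758; costs are reimbursed separately.
First $59,500 at 41% = $24,395.00
Next $209,500 at 34% = $71,230.00
Next $169,000 at 29% = $49,010.00
Next $104,000 at 24% = $24,960.00
Remaining $495,758 at 20% = $99,151.60
Fee: $24,395.00 + $71,230.00 + $49,010.00 + $24,960.00 + $99,151.60 = $268,746.60
$268,746.60 exceeds the $194,000 cap, so the fee is capped at $194,000.00.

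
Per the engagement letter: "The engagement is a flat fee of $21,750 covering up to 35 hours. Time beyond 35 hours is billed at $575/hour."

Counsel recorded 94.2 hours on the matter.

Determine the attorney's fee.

Flat fee: $21,750.00
Excess hours: 94.2 − 35 = 59.2
Overrun: 59.2 × $575 = $34,040.00
Total: $21,750.00 + $34,040.00 = $55,790.00

$55,790.00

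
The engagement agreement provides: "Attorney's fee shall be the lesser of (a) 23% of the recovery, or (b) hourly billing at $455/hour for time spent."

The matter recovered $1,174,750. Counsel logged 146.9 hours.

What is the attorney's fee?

$66,839.50

(a) 23% of $1,174,750 = $270,192.50
(b) 146.9 × $455 = $66,839.50
The lesser is (b): $66,839.50.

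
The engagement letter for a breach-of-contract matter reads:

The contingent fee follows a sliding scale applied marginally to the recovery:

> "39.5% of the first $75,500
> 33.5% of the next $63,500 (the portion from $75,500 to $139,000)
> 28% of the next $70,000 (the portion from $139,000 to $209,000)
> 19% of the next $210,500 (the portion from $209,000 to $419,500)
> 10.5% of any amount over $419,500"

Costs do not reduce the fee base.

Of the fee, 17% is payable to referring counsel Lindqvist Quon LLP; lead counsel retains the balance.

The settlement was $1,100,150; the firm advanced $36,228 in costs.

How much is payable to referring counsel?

$30,966.90

Fee base is the gross recovery, $1,100,150; costs are reimbursed separately.
First $75,500 at 39.5% = $29,822.50
Next $63,500 at 33.5% = $21,272.50
Next $70,000 at 28% = $19,600.00
Next $210,500 at 19% = $39,995.00
Remaining $680,650 at 10.5% = $71,468.25
Fee: $29,822.50 + $21,272.50 + $19,600.00 + $39,995.00 + $71,468.25 = $182,158.25
Referral share: 17% of $182,158.25 = $30,966.90; lead counsel retains $182,158.25 − $30,966.90 = $151,191.35.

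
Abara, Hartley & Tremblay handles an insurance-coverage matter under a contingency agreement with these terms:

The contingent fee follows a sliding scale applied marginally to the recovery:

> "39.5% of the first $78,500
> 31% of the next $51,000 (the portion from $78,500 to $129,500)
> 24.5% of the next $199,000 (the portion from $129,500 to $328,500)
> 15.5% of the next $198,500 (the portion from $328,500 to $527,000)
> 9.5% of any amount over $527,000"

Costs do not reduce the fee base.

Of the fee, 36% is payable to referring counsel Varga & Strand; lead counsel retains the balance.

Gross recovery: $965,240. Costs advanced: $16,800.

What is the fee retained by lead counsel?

Fee base is the gross recovery, $965,240; costs are reimbursed separately.
First $78,500 at 39.5% = $31,007.50
Next $51,000 at 31% = $15,810.00
Next $199,000 at 24.5% = $48,755.00
Next $198,500 at 15.5% = $30,767.50
Remaining $438,240 at 9.5% = $41,632.80
Fee: $31,007.50 + $15,810.00 + $48,755.00 + $30,767.50 + $41,632.80 = $167,972.80
Referral share: 36% of $167,972.80 = $60,470.21; lead counsel retains $167,972.80 − $60,470.21 = $107,502.59.

$107,502.59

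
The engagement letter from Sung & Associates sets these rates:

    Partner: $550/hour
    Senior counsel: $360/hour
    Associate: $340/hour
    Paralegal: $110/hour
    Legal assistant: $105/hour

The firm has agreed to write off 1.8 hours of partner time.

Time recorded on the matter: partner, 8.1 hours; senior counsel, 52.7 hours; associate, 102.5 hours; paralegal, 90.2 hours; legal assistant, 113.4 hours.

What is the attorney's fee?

$79,116.00

Partner: 8.1 × $550 = $4,455.00
Senior counsel: 52.7 × $360 = $18,972.00
Associate: 102.5 × $340 = $34,850.00
Paralegal: 90.2 × $110 = $9,922.00
Legal assistant: 113.4 × $105 = $11,907.00
Subtotal: $80,106.00
Write-off: 1.8 × $550 = $990.00
Total: $80,106.00 − $990.00 = $79,116.00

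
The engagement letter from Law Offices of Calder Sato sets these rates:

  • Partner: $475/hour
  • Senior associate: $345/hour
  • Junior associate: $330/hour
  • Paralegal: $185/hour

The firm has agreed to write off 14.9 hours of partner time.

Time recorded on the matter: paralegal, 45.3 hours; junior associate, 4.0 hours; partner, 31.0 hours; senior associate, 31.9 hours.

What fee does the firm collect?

$28,353.50

Partner: 31.0 × $475 = $14,725.00
Senior associate: 31.9 × $345 = $11,005.50
Junior associate: 4.0 × $330 = $1,320.00
Paralegal: 45.3 × $185 = $8,380.50
Subtotal: $35,431.00
Write-off: 14.9 × $475 = $7,077.50
Total: $35,431.00 − $7,077.50 = $28,353.50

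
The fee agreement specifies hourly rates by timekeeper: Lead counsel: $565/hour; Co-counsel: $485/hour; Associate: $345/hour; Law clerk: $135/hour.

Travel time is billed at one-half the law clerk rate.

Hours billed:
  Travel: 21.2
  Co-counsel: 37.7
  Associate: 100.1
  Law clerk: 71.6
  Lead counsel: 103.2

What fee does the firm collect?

$122,224.00

Lead counsel: 103.2 × $565 = $58,308.00
Co-counsel: 37.7 × $485 = $18,284.50
Associate: 100.1 × $345 = $34,534.50
Law clerk: 71.6 × $135 = $9,666.00
Subtotal: $58,308.00 + $18,284.50 + $34,534.50 + $9,666.00 = $120,793.00
Travel: 21.2 × ($135 ÷ 2) = 21.2 × $67.50 = $1,431.00
Total: $120,793.00 + $1,431.00 = $122,224.00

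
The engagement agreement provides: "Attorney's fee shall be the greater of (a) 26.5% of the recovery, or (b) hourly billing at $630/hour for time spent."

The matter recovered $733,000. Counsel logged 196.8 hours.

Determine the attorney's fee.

(a) 26.5% of $733,000 = $194,245.00
(b) 196.8 × $630 = $123,984.00
The greater is (a): $194,245.00.

$194,245.00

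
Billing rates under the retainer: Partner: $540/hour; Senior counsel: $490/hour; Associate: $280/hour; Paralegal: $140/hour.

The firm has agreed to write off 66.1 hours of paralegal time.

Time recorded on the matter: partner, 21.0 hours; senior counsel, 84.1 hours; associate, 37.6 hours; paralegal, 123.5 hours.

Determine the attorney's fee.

Partner: 21.0 × $540 = $11,340.00
Senior counsel: 84.1 × $490 = $41,209.00
Associate: 37.6 × $280 = $10,528.00
Paralegal: 123.5 × $140 = $17,290.00
Subtotal: $80,367.00
Write-off: 66.1 × $140 = $9,254.00
Total: $80,367.00 − $9,254.00 = $71,113.00

$71,113.00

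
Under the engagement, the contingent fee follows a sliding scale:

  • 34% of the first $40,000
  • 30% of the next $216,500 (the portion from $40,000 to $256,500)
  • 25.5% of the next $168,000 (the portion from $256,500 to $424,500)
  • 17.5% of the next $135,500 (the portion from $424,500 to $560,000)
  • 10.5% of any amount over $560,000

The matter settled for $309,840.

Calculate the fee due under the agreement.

First $40,000 at 34% = $13,600.00
Next $216,500 at 30% = $64,950.00
Remaining $53,340 at 25.5% = $13,601.70
Fee: $13,600.00 + $64,950.00 + $13,601.70 = $92,151.70

$92,151.70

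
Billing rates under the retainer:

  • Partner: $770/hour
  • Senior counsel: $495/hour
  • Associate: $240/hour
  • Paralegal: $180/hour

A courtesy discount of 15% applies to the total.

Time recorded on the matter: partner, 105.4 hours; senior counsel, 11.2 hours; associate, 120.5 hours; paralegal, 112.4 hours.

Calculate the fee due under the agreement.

Partner: 105.4 × $770 = $81,158.00
Senior counsel: 11.2 × $495 = $5,544.00
Associate: 120.5 × $240 = $28,920.00
Paralegal: 112.4 × $180 = $20,232.00
Subtotal: $135,854.00
Less 15% discount: −$20,378.10
Total: $135,854.00 − $20,378.10 = $115,475.90

$115,475.90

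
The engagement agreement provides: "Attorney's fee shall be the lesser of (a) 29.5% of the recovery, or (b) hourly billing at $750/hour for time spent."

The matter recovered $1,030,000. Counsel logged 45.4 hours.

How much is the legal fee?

$34,050.00

(a) 29.5% of $1,030,000 = $303,850.00
(b) 45.4 × $750 = $34,050.00
The lesser is (b): $34,050.00.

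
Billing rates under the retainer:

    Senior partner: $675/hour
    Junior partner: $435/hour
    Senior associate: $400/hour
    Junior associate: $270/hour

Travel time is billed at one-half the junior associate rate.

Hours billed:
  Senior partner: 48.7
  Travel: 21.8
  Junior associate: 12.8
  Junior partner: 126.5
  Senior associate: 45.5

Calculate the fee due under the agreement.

Senior partner: 48.7 × $675 = $32,872.50
Junior partner: 126.5 × $435 = $55,027.50
Senior associate: 45.5 × $400 = $18,200.00
Junior associate: 12.8 × $270 = $3,456.00
Subtotal: $32,872.50 + $55,027.50 + $18,200.00 + $3,456.00 = $109,556.00
Travel: 21.8 × ($270 ÷ 2) = 21.8 × $135.00 = $2,943.00
Total: $109,556.00 + $2,943.00 = $112,499.00

$112,499.00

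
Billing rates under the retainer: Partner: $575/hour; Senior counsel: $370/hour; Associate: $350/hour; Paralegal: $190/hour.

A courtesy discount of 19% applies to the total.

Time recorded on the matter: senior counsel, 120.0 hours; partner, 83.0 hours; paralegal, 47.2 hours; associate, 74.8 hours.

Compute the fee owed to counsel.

Partner: 83.0 × $575 = $47,725.00
Senior counsel: 120.0 × $370 = $44,400.00
Associate: 74.8 × $350 = $26,180.00
Paralegal: 47.2 × $190 = $8,968.00
Subtotal: $127,273.00
Less 19% discount: −$24,181.87
Total: $127,273.00 − $24,181.87 = $103,091.13

$103,091.13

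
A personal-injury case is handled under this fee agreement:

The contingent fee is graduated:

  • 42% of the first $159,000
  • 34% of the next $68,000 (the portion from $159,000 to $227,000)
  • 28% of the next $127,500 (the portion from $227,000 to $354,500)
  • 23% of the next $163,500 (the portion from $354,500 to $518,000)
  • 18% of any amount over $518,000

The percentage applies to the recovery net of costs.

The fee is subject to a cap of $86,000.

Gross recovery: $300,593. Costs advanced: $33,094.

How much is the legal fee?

Fee base (net of costs): $300,593 − $33,094 = $267,499
First $159,000 at 42% = $66,780.00
Next $68,000 at 34% = $23,120.00
Remaining $40,499 at 28% = $11,339.72
Fee: $66,780.00 + $23,120.00 + $11,339.72 = $101,239.72
$101,239.72 exceeds the $86,000 cap, so the fee is capped at $86,000.00.

$86,000.00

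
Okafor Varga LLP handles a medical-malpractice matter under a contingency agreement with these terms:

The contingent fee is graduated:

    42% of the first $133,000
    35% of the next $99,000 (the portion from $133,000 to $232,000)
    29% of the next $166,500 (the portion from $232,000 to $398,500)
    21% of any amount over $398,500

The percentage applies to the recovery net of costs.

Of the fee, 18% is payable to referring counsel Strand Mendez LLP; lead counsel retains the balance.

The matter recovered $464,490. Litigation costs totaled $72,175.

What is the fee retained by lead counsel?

Fee base (net of costs): $464,490 − $72,175 = $392,315
First $133,000 at 42% = $55,860.00
Next $99,000 at 35% = $34,650.00
Remaining $160,315 at 29% = $46,491.35
Fee: $55,860.00 + $34,650.00 + $46,491.35 = $137,001.35
Referral share: 18% of $137,001.35 = $24,660.24; lead counsel retains $137,001.35 − $24,660.24 = $112,341.11.

$112,341.11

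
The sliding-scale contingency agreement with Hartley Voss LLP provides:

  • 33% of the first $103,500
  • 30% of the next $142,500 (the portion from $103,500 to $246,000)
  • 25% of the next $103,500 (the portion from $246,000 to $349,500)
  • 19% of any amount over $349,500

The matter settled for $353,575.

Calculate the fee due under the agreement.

First $103,500 at 33% = $34,155.00
Next $142,500 at 30% = $42,750.00
Next $103,500 at 25% = $25,875.00
Remaining $4,075 at 19% = $774.25
Fee: $34,155.00 + $42,750.00 + $25,875.00 + $774.25 = $103,554.25

$103,554.25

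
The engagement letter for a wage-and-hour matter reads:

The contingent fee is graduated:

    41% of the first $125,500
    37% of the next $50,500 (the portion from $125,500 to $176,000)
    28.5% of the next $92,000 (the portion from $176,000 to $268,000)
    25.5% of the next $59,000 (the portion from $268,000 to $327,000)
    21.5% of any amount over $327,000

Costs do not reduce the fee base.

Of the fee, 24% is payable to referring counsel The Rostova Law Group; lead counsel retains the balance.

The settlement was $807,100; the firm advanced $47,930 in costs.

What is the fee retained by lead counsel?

$163,116.14

Fee base is the gross recovery, $807,100; costs are reimbursed separately.
First $125,500 at 41% = $51,455.00
Next $50,500 at 37% = $18,685.00
Next $92,000 at 28.5% = $26,220.00
Next $59,000 at 25.5% = $15,045.00
Remaining $480,100 at 21.5% = $103,221.50
Fee: $51,455.00 + $18,685.00 + $26,220.00 + $15,045.00 + $103,221.50 = $214,626.50
Referral share: 24% of $214,626.50 = $51,510.36; lead counsel retains $214,626.50 − $51,510.36 = $163,116.14.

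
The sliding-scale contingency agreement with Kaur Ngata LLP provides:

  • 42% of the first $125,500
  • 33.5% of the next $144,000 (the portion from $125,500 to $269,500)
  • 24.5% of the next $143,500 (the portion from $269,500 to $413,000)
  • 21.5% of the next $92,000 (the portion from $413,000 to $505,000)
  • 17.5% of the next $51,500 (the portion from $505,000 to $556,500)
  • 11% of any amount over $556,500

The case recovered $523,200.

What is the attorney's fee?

$159,072.50

First $125,500 at 42% = $52,710.00
Next $144,000 at 33.5% = $48,240.00
Next $143,500 at 24.5% = $35,157.50
Next $92,000 at 21.5% = $19,780.00
Remaining $18,200 at 17.5% = $3,185.00
Fee: $52,710.00 + $48,240.00 + $35,157.50 + $19,780.00 + $3,185.00 = $159,072.50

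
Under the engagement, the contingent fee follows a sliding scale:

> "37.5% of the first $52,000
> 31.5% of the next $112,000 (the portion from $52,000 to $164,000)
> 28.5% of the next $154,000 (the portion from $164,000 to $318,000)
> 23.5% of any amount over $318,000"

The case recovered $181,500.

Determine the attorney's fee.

First $52,000 at 37.5% = $19,500.00
Next $112,000 at 31.5% = $35,280.00
Remaining $17,500 at 28.5% = $4,987.50
Fee: $19,500.00 + $35,280.00 + $4,987.50 = $59,767.50

$59,767.50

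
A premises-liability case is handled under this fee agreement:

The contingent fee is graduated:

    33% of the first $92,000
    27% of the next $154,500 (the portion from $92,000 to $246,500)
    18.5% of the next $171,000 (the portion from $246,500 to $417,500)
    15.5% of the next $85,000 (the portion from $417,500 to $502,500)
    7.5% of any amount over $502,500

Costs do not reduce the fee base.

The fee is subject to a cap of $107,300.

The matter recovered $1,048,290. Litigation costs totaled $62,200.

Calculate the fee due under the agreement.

Fee base is the gross recovery, $1,048,290; costs are reimbursed separately.
First $92,000 at 33% = $30,360.00
Next $154,500 at 27% = $41,715.00
Next $171,000 at 18.5% = $31,635.00
Next $85,000 at 15.5% = $13,175.00
Remaining $545,790 at 7.5% = $40,934.25
Fee: $30,360.00 + $41,715.00 + $31,635.00 + $13,175.00 + $40,934.25 = $157,819.25
$157,819.25 exceeds the $107,300 cap, so the fee is capped at $107,300.00.

$107,300.00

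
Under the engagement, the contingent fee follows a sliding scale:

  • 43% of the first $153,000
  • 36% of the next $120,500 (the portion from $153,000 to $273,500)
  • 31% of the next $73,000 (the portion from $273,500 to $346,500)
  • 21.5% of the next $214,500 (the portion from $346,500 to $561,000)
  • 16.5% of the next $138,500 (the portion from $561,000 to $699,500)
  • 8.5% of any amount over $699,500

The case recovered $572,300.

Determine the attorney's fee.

$179,782.00

First $153,000 at 43% = $65,790.00
Next $120,500 at 36% = $43,380.00
Next $73,000 at 31% = $22,630.00
Next $214,500 at 21.5% = $46,117.50
Remaining $11,300 at 16.5% = $1,864.50
Fee: $65,790.00 + $43,380.00 + $22,630.00 + $46,117.50 + $1,864.50 = $179,782.00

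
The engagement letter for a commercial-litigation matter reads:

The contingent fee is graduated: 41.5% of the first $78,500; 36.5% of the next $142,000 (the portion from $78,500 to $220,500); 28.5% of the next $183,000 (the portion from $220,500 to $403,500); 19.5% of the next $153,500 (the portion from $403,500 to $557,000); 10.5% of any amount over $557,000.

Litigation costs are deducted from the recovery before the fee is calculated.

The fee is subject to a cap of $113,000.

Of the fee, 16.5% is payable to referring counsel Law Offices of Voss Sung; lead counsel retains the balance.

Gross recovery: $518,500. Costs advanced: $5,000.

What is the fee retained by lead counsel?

Fee base (net of costs): $518,500 − $5,000 = $513,500
First $78,500 at 41.5% = $32,577.50
Next $142,000 at 36.5% = $51,830.00
Next $183,000 at 28.5% = $52,155.00
Remaining $110,000 at 19.5% = $21,450.00
Fee: $32,577.50 + $51,830.00 + $52,155.00 + $21,450.00 = $158,012.50
$158,012.50 exceeds the $113,000 cap, so the fee is capped at $113,000.00.
Referral share: 16.5% of $113,000.00 = $18,645.00; lead counsel retains $113,000.00 − $18,645.00 = $94,355.00.

$94,355.00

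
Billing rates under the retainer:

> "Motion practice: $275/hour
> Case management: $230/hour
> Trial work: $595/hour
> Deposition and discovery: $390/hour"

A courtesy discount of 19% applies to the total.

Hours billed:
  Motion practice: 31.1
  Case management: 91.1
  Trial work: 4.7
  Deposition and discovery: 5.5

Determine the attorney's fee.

Motion practice: 31.1 × $275 = $8,552.50
Case management: 91.1 × $230 = $20,953.00
Trial work: 4.7 × $595 = $2,796.50
Deposition and discovery: 5.5 × $390 = $2,145.00
Subtotal: $34,447.00
Less 19% discount: −$6,544.93
Total: $34,447.00 − $6,544.93 = $27,902.07

$27,902.07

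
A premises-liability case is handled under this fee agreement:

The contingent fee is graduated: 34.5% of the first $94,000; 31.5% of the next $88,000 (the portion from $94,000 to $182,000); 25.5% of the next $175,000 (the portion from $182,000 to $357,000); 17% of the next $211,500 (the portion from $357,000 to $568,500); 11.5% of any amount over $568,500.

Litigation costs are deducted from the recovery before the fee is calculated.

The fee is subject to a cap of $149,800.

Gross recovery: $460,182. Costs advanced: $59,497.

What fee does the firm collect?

$112,201.45

Fee base (net of costs): $460,182 − $59,497 = $400,685
First $94,000 at 34.5% = $32,430.00
Next $88,000 at 31.5% = $27,720.00
Next $175,000 at 25.5% = $44,625.00
Remaining $43,685 at 17% = $7,426.45
Fee: $32,430.00 + $27,720.00 + $44,625.00 + $7,426.45 = $112,201.45
$112,201.45 is under the $149,800 cap.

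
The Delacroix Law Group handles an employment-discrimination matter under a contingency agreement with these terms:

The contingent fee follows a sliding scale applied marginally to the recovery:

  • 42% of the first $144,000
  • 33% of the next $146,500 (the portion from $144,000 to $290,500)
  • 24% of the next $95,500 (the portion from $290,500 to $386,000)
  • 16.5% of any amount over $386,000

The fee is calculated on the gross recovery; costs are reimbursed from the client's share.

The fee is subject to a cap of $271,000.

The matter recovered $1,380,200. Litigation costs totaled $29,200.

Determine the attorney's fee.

Fee base is the gross recovery, $1,380,200; costs are reimbursed separately.
First $144,000 at 42% = $60,480.00
Next $146,500 at 33% = $48,345.00
Next $95,500 at 24% = $22,920.00
Remaining $994,200 at 16.5% = $164,043.00
Fee: $60,480.00 + $48,345.00 + $22,920.00 + $164,043.00 = $295,788.00
$295,788.00 exceeds the $271,000 cap, so the fee is capped at $271,000.00.

$271,000.00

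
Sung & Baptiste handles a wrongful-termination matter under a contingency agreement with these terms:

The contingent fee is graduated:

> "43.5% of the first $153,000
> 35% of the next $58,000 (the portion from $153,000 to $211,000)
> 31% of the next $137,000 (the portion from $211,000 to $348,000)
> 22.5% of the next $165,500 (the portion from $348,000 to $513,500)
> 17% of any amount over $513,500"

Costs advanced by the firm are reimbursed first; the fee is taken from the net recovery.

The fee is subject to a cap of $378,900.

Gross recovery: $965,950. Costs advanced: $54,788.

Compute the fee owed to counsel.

$234,165.04

Fee base (net of costs): $965,950 − $54,788 = $911,162
First $153,000 at 43.5% = $66,555.00
Next $58,000 at 35% = $20,300.00
Next $137,000 at 31% = $42,470.00
Next $165,500 at 22.5% = $37,237.50
Remaining $397,662 at 17% = $67,602.54
Fee: $66,555.00 + $20,300.00 + $42,470.00 + $37,237.50 + $67,602.54 = $234,165.04
$234,165.04 is under the $378,900 cap.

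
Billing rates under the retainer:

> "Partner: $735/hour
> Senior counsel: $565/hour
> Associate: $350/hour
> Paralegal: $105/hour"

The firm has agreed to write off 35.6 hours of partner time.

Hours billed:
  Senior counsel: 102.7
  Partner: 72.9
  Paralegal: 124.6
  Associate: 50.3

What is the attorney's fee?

$116,129.00

Partner: 72.9 × $735 = $53,581.50
Senior counsel: 102.7 × $565 = $58,025.50
Associate: 50.3 × $350 = $17,605.00
Paralegal: 124.6 × $105 = $13,083.00
Subtotal: $142,295.00
Write-off: 35.6 × $735 = $26,166.00
Total: $142,295.00 − $26,166.00 = $116,129.00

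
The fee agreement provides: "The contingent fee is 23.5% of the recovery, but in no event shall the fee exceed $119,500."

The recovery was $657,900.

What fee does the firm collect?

$119,500.00

23.5% of $657,900 = $154,606.50
That exceeds the $119,500 cap, so the fee is capped at $119,500.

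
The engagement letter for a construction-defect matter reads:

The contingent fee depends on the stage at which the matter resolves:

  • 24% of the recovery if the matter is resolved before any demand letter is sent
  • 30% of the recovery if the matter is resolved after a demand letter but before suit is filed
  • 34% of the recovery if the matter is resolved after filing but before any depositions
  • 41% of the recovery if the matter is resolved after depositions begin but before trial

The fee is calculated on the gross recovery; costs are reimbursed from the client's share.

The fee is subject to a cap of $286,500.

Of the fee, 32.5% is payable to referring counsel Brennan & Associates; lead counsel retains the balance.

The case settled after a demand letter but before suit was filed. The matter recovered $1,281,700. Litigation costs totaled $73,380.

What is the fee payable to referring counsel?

$93,112.50

Fee base is the gross recovery, $1,281,700; costs are reimbursed separately.
The matter settled after a demand letter but before suit was filed, so the 30% rate applies.
$1,281,700 × 30% = $384,510.00
$384,510.00 exceeds the $286,500 cap, so the fee is capped at $286,500.00.
Referral share: 32.5% of $286,500.00 = $93,112.50; lead counsel retains $286,500.00 − $93,112.50 = $193,387.50.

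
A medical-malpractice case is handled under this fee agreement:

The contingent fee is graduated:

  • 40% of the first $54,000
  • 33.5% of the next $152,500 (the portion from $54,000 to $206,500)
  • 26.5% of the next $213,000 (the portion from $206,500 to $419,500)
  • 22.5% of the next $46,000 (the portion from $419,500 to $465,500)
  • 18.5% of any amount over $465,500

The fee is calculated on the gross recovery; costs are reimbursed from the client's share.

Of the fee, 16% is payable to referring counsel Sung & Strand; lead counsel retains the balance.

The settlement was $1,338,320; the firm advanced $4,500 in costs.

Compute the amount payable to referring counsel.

$48,152.67

Fee base is the gross recovery, $1,338,320; costs are reimbursed separately.
First $54,000 at 40% = $21,600.00
Next $152,500 at 33.5% = $51,087.50
Next $213,000 at 26.5% = $56,445.00
Next $46,000 at 22.5% = $10,350.00
Remaining $872,820 at 18.5% = $161,471.70
Fee: $21,600.00 + $51,087.50 + $56,445.00 + $10,350.00 + $161,471.70 = $300,954.20
Referral share: 16% of $300,954.20 = $48,152.67; lead counsel retains $300,954.20 − $48,152.67 = $252,801.53.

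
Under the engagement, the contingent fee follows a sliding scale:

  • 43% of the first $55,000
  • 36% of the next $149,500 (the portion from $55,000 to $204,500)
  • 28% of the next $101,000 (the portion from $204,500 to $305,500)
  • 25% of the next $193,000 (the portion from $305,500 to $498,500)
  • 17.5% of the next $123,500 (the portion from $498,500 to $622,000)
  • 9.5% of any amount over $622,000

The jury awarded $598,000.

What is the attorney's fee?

$171,412.50

First $55,000 at 43% = $23,650.00
Next $149,500 at 36% = $53,820.00
Next $101,000 at 28% = $28,280.00
Next $193,000 at 25% = $48,250.00
Remaining $99,500 at 17.5% = $17,412.50
Fee: $23,650.00 + $53,820.00 + $28,280.00 + $48,250.00 + $17,412.50 = $171,412.50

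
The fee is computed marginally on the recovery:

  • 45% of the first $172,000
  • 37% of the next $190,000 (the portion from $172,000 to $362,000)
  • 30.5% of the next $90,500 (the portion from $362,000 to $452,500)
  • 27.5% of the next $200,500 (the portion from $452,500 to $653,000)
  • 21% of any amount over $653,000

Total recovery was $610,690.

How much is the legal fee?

$218,804.75

First $172,000 at 45% = $77,400.00
Next $190,000 at 37% = $70,300.00
Next $90,500 at 30.5% = $27,602.50
Remaining $158,190 at 27.5% = $43,502.25
Fee: $77,400.00 + $70,300.00 + $27,602.50 + $43,502.25 = $218,804.75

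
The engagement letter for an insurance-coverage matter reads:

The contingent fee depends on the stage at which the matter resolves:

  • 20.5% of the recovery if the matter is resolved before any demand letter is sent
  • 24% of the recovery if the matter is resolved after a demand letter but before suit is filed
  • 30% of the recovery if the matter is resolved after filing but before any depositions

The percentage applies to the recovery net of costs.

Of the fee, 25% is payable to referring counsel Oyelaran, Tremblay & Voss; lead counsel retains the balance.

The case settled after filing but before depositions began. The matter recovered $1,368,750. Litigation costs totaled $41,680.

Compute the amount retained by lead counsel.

Fee base (net of costs): $1,368,750 − $41,680 = $1,327,070
The matter settled after filing but before depositions began, so the 30% rate applies.
$1,327,070 × 30% = $398,121.00
Referral share: 25% of $398,121.00 = $99,530.25; lead counsel retains $398,121.00 − $99,530.25 = $298,590.75.

$298,590.75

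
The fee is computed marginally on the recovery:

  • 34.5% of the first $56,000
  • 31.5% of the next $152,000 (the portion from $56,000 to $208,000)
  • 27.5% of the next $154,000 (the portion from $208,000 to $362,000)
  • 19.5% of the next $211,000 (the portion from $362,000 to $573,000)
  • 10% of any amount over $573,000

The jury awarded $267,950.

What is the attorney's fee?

$83,686.25

First $56,000 at 34.5% = $19,320.00
Next $152,000 at 31.5% = $47,880.00
Remaining $59,950 at 27.5% = $16,486.25
Fee: $19,320.00 + $47,880.00 + $16,486.25 = $83,686.25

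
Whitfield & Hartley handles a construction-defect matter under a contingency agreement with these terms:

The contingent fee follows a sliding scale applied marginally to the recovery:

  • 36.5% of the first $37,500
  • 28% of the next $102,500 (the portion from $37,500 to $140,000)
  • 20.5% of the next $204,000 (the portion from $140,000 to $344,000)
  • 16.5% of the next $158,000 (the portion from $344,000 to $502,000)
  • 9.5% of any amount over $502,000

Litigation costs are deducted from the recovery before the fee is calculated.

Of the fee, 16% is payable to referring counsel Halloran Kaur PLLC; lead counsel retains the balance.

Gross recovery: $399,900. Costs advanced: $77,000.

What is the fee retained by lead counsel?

Fee base (net of costs): $399,900 − $77,000 = $322,900
First $37,500 at 36.5% = $13,687.50
Next $102,500 at 28% = $28,700.00
Remaining $182,900 at 20.5% = $37,494.50
Fee: $13,687.50 + $28,700.00 + $37,494.50 = $79,882.00
Referral share: 16% of $79,882.00 = $12,781.12; lead counsel retains $79,882.00 − $12,781.12 = $67,100.88.

$67,100.88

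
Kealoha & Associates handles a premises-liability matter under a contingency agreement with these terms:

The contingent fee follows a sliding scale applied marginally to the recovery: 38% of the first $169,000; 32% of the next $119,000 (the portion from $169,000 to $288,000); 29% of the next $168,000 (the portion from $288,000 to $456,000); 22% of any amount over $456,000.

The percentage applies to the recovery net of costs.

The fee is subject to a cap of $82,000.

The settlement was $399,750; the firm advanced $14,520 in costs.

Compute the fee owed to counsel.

$82,000.00

Fee base (net of costs): $399,750 − $14,520 = $385,230
First $169,000 at 38% = $64,220.00
Next $119,000 at 32% = $38,080.00
Remaining $97,230 at 29% = $28,196.70
Fee: $64,220.00 + $38,080.00 + $28,196.70 = $130,496.70
$130,496.70 exceeds the $82,000 cap, so the fee is capped at $82,000.00.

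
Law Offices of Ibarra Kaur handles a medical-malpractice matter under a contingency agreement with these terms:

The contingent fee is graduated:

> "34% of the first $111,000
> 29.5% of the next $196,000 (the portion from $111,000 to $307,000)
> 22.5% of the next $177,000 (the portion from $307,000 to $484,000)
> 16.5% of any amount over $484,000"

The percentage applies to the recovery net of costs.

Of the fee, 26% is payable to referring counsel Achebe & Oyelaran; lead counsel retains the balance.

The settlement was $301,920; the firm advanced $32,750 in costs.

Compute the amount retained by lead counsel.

Fee base (net of costs): $301,920 − $32,750 = $269,170
First $111,000 at 34% = $37,740.00
Remaining $158,170 at 29.5% = $46,660.15
Fee: $37,740.00 + $46,660.15 = $84,400.15
Referral share: 26% of $84,400.15 = $21,944.04; lead counsel retains $84,400.15 − $21,944.04 = $62,456.11.

$62,456.11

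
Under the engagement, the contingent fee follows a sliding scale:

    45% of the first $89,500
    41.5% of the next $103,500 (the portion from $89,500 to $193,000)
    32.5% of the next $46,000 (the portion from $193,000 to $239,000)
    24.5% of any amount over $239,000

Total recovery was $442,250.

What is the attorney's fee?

First $89,500 at 45% = $40,275.00
Next $103,500 at 41.5% = $42,952.50
Next $46,000 at 32.5% = $14,950.00
Remaining $203,250 at 24.5% = $49,796.25
Fee: $40,275.00 + $42,952.50 + $14,950.00 + $49,796.25 = $147,973.75

$147,973.75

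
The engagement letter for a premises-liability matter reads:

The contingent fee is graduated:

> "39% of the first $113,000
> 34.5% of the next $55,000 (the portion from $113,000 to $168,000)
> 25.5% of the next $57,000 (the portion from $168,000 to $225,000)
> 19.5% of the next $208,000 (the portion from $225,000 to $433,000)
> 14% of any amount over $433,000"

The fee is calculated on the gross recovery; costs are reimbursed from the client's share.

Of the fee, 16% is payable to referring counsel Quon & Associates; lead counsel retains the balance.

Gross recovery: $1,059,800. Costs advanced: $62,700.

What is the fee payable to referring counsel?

$32,942.72

Fee base is the gross recovery, $1,059,800; costs are reimbursed separately.
First $113,000 at 39% = $44,070.00
Next $55,000 at 34.5% = $18,975.00
Next $57,000 at 25.5% = $14,535.00
Next $208,000 at 19.5% = $40,560.00
Remaining $626,800 at 14% = $87,752.00
Fee: $44,070.00 + $18,975.00 + $14,535.00 + $40,560.00 + $87,752.00 = $205,892.00
Referral share: 16% of $205,892.00 = $32,942.72; lead counsel retains $205,892.00 − $32,942.72 = $172,949.28.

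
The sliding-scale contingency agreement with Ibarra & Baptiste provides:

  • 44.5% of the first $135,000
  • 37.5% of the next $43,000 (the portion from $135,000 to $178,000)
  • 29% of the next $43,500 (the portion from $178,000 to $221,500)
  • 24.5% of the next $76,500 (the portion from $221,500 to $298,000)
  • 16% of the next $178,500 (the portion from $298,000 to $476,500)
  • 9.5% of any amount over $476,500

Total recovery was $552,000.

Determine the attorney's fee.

First $135,000 at 44.5% = $60,075.00
Next $43,000 at 37.5% = $16,125.00
Next $43,500 at 29% = $12,615.00
Next $76,500 at 24.5% = $18,742.50
Next $178,500 at 16% = $28,560.00
Remaining $75,500 at 9.5% = $7,172.50
Fee: $60,075.00 + $16,125.00 + $12,615.00 + $18,742.50 + $28,560.00 + $7,172.50 = $143,290.00

$143,290.00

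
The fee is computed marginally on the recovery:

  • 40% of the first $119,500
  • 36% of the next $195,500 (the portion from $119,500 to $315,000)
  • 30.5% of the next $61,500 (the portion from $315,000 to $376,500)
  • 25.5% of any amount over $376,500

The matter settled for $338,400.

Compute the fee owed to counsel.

$125,317.00

First $119,500 at 40% = $47,800.00
Next $195,500 at 36% = $70,380.00
Remaining $23,400 at 30.5% = $7,137.00
Fee: $47,800.00 + $70,380.00 + $7,137.00 = $125,317.00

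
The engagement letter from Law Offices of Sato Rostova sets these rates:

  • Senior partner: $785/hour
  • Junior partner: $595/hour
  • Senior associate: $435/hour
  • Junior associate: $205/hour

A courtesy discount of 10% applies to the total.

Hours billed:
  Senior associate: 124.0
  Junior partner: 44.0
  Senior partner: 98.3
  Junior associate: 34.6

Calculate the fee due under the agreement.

Senior partner: 98.3 × $785 = $77,165.50
Junior partner: 44.0 × $595 = $26,180.00
Senior associate: 124.0 × $435 = $53,940.00
Junior associate: 34.6 × $205 = $7,093.00
Subtotal: $164,378.50
Less 10% discount: −$16,437.85
Total: $164,378.50 − $16,437.85 = $147,940.65

$147,940.65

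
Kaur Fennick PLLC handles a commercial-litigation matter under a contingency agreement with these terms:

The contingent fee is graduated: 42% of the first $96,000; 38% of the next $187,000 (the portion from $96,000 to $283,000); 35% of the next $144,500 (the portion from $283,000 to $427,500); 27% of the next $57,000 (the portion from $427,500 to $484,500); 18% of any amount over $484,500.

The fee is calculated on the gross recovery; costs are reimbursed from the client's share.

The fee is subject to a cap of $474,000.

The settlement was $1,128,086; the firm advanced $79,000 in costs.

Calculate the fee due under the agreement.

$293,190.48

Fee base is the gross recovery, $1,128,086; costs are reimbursed separately.
First $96,000 at 42% = $40,320.00
Next $187,000 at 38% = $71,060.00
Next $144,500 at 35% = $50,575.00
Next $57,000 at 27% = $15,390.00
Remaining $643,586 at 18% = $115,845.48
Fee: $40,320.00 + $71,060.00 + $50,575.00 + $15,390.00 + $115,845.48 = $293,190.48
$293,190.48 is under the $474,000 cap.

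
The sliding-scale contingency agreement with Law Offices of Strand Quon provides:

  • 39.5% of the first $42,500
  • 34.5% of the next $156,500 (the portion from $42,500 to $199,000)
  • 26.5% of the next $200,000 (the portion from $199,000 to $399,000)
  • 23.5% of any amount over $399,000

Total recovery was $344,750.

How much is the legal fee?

First $42,500 at 39.5% = $16,787.50
Next $156,500 at 34.5% = $53,992.50
Remaining $145,750 at 26.5% = $38,623.75
Fee: $16,787.50 + $53,992.50 + $38,623.75 = $109,403.75

$109,403.75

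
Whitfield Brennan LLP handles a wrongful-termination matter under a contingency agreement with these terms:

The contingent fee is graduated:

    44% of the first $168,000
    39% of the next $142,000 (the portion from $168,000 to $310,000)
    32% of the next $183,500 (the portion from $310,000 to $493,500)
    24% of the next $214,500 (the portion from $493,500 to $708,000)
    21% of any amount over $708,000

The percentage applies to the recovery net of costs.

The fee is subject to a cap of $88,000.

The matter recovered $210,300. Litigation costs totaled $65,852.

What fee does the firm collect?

Fee base (net of costs): $210,300 − $65,852 = $144,448
First $144,448 at 44% = $63,557.12
$63,557.12 is under the $88,000 cap.

$63,557.12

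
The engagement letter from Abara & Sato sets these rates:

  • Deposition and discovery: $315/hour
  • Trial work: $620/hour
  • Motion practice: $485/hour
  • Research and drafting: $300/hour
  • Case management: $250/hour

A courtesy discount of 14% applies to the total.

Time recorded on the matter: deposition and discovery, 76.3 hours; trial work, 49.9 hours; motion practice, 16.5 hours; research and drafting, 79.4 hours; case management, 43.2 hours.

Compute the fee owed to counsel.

Deposition and discovery: 76.3 × $315 = $24,034.50
Trial work: 49.9 × $620 = $30,938.00
Motion practice: 16.5 × $485 = $8,002.50
Research and drafting: 79.4 × $300 = $23,820.00
Case management: 43.2 × $250 = $10,800.00
Subtotal: $97,595.00
Less 14% discount: −$13,663.30
Total: $97,595.00 − $13,663.30 = $83,931.70

$83,931.70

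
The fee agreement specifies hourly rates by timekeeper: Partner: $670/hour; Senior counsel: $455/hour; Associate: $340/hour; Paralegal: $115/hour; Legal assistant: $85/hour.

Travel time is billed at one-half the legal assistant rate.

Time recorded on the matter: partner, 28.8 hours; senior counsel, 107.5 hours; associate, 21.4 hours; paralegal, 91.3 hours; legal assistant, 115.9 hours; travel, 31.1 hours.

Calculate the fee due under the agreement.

$97,157.25

Partner: 28.8 × $670 = $19,296.00
Senior counsel: 107.5 × $455 = $48,912.50
Associate: 21.4 × $340 = $7,276.00
Paralegal: 91.3 × $115 = $10,499.50
Legal assistant: 115.9 × $85 = $9,851.50
Subtotal: $19,296.00 + $48,912.50 + $7,276.00 + $10,499.50 + $9,851.50 = $95,835.50
Travel: 31.1 × ($85 ÷ 2) = 31.1 × $42.50 = $1,321.75
Total: $95,835.50 + $1,321.75 = $97,157.25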